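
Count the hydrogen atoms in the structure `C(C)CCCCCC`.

18

Hydrogens are implicit in SMILES; fill each atom to its normal valence:
  6 × C: 2 H each → 12
  2 × C: 3 H each → 6
  Total hydrogens = 18.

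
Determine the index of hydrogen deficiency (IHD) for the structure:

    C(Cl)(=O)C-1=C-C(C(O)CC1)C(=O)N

4

Molecular formula from the SMILES: C8H10ClNO3.
DoU = (2C + 2 + N − H − X)/2 = (2·8 + 2 + 1 − 10 − 1)/2 = 8/2 = 4.
(Structurally: 1 ring(s) + 3 π bond(s) = 4.)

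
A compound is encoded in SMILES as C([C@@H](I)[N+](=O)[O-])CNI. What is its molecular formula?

C3H6I2N2O2

Heavy atoms from the SMILES: 3 C, 2 I, 2 N, 2 O.
Implicit hydrogens by atom environment:
  2 × C: 2 H each → 4
  2 × I: no H
  1 × C: 1 H
  1 × N: 1 H
  1 × N (charge +1): no H
  1 × O: no H
  1 × O (charge -1): no H
  Total hydrogens = 6.
Molecular formula: C3H6I2N2O2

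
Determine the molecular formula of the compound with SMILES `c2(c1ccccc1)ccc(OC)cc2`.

C13H12O

Heavy atoms from the SMILES: 13 C, 1 O.
Implicit hydrogens by atom environment:
  9 × C (aromatic): 1 H each → 9
  3 × C (aromatic): no H
  1 × C: 3 H
  1 × O: no H
  Total hydrogens = 12.
Molecular formula: C13H12O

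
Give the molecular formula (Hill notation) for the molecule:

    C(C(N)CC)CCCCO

Heavy atoms from the SMILES: 8 C, 1 N, 1 O.
Implicit hydrogens by atom environment:
  6 × C: 2 H each → 12
  1 × C: 3 H
  1 × C: 1 H
  1 × N: 2 H
  1 × O: 1 H
  Total hydrogens = 19.
Molecular formula: C8H19NO

C8H19NO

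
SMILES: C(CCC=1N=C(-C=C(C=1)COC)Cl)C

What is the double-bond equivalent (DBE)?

Molecular formula from the SMILES: C11H16ClNO.
DoU = (2C + 2 + N − H − X)/2 = (2·11 + 2 + 1 − 16 − 1)/2 = 8/2 = 4.
(Structurally: 1 ring(s) + 3 π bond(s) = 4.)

4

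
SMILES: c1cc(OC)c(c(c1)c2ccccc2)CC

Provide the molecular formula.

Heavy atoms from the SMILES: 15 C, 1 O.
Implicit hydrogens by atom environment:
  8 × C (aromatic): 1 H each → 8
  4 × C (aromatic): no H
  2 × C: 3 H each → 6
  1 × C: 2 H
  1 × O: no H
  Total hydrogens = 16.
Molecular formula: C15H16O

C15H16O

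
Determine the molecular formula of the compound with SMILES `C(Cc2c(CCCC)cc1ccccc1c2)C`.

Heavy atoms from the SMILES: 17 C.
Implicit hydrogens by atom environment:
  6 × C (aromatic): 1 H each → 6
  5 × C: 2 H each → 10
  4 × C (aromatic): no H
  2 × C: 3 H each → 6
  Total hydrogens = 22.
Molecular formula: C17H22

C17H22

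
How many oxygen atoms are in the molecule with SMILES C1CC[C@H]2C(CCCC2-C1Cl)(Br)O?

1

The symbol for oxygen appears 1 time in the SMILES.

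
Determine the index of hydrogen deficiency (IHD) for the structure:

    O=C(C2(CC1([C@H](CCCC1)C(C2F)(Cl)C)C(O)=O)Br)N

4

Molecular formula from the SMILES: C13H18BrClFNO3.
DoU = (2C + 2 + N − H − X)/2 = (2·13 + 2 + 1 − 18 − 3)/2 = 8/2 = 4.
(Structurally: 2 ring(s) + 2 π bond(s) = 4.)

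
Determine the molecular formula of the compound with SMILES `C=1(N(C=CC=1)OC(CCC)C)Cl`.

Heavy atoms from the SMILES: 9 C, 1 Cl, 1 N, 1 O.
Implicit hydrogens by atom environment:
  3 × C (aromatic): 1 H each → 3
  2 × C: 3 H each → 6
  2 × C: 2 H each → 4
  1 × C: 1 H
  1 × C (aromatic): no H
  1 × Cl: no H
  1 × N (aromatic): no H
  1 × O: no H
  Total hydrogens = 14.
Molecular formula: C9H14ClNO

C9H14ClNO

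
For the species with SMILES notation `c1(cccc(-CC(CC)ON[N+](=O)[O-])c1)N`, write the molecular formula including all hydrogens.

Heavy atoms from the SMILES: 10 C, 3 N, 3 O.
Implicit hydrogens by atom environment:
  4 × C (aromatic): 1 H each → 4
  2 × C: 2 H each → 4
  2 × C (aromatic): no H
  2 × O: no H
  1 × C: 3 H
  1 × C: 1 H
  1 × N: 2 H
  1 × N: 1 H
  1 × N (charge +1): no H
  1 × O (charge -1): no H
  Total hydrogens = 15.
Molecular formula: C10H15N3O3

C10H15N3O3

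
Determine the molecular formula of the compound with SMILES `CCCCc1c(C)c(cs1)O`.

C9H14OS

Heavy atoms from the SMILES: 9 C, 1 O, 1 S.
Implicit hydrogens by atom environment:
  3 × C: 2 H each → 6
  3 × C (aromatic): no H
  2 × C: 3 H each → 6
  1 × C (aromatic): 1 H
  1 × O: 1 H
  1 × S (aromatic): no H
  Total hydrogens = 14.
Molecular formula: C9H14OS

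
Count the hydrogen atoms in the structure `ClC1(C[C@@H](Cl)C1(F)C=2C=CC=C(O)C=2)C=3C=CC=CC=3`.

Hydrogens are implicit in SMILES; fill each atom to its normal valence:
  9 × C (aromatic): 1 H each → 9
  3 × C (aromatic): no H
  2 × C: no H
  2 × Cl: no H
  1 × C: 2 H
  1 × C: 1 H
  1 × F: no H
  1 × O: 1 H
  Total hydrogens = 13.

13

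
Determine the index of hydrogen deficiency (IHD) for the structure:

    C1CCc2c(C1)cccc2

Molecular formula from the SMILES: C10H12.
DoU = (2C + 2 + N − H − X)/2 = (2·10 + 2 + 0 − 12 − 0)/2 = 10/2 = 5.
(Structurally: 2 ring(s) + 3 π bond(s) = 5.)

5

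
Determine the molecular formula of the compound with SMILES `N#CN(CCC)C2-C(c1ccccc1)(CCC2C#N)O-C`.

C17H21N3O

Heavy atoms from the SMILES: 17 C, 3 N, 1 O.
Implicit hydrogens by atom environment:
  5 × C (aromatic): 1 H each → 5
  4 × C: 2 H each → 8
  3 × C: no H
  3 × N: no H
  2 × C: 3 H each → 6
  2 × C: 1 H each → 2
  1 × C (aromatic): no H
  1 × O: no H
  Total hydrogens = 21.
Molecular formula: C17H21N3O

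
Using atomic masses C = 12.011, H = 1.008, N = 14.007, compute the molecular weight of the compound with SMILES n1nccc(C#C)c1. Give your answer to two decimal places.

104.11

Molecular formula: C6H4N2.
M = 6×12.011 + 4×1.008 + 2×14.007 = 104.11 g/mol.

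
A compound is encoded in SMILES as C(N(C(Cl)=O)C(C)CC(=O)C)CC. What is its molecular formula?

C9H16ClNO2

Heavy atoms from the SMILES: 9 C, 1 Cl, 1 N, 2 O.
Implicit hydrogens by atom environment:
  3 × C: 3 H each → 9
  3 × C: 2 H each → 6
  2 × C: no H
  2 × O: no H
  1 × C: 1 H
  1 × Cl: no H
  1 × N: no H
  Total hydrogens = 16.
Molecular formula: C9H16ClNO2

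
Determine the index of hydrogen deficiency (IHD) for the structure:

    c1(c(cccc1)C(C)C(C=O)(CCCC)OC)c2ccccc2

Molecular formula from the SMILES: C21H26O2.
DoU = (2C + 2 + N − H − X)/2 = (2·21 + 2 + 0 − 26 − 0)/2 = 18/2 = 9.
(Structurally: 2 ring(s) + 7 π bond(s) = 9.)

9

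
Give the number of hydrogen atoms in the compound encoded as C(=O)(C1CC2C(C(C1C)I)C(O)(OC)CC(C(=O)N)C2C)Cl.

23

Hydrogens are implicit in SMILES; fill each atom to its normal valence:
  7 × C: 1 H each → 7
  3 × C: 3 H each → 9
  3 × C: no H
  3 × O: no H
  2 × C: 2 H each → 4
  1 × Cl: no H
  1 × I: no H
  1 × N: 2 H
  1 × O: 1 H
  Total hydrogens = 23.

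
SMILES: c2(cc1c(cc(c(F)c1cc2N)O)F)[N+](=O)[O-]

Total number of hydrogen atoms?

Hydrogens are implicit in SMILES; fill each atom to its normal valence:
  7 × C (aromatic): no H
  3 × C (aromatic): 1 H each → 3
  2 × F: no H
  1 × N: 2 H
  1 × N (charge +1): no H
  1 × O: 1 H
  1 × O: no H
  1 × O (charge -1): no H
  Total hydrogens = 6.

6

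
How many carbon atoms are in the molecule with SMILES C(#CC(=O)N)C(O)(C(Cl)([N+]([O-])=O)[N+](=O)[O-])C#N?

The symbol for carbon appears 6 times in the SMILES. (Cl is a single chlorine, not C + l.)

6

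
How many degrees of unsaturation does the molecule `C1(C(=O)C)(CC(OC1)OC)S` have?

Molecular formula from the SMILES: C7H12O3S.
DoU = (2C + 2 + N − H − X)/2 = (2·7 + 2 + 0 − 12 − 0)/2 = 4/2 = 2.
(Structurally: 1 ring(s) + 1 π bond(s) = 2.)

2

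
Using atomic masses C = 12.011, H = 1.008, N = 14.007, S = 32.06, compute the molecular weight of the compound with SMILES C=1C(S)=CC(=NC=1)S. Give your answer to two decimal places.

Molecular formula: C5H5NS2.
M = 5×12.011 + 5×1.008 + 1×14.007 + 2×32.06 = 143.22 g/mol.

143.22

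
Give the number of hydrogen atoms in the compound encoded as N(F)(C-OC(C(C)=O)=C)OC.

Hydrogens are implicit in SMILES; fill each atom to its normal valence:
  3 × O: no H
  2 × C: 3 H each → 6
  2 × C: 2 H each → 4
  2 × C: no H
  1 × F: no H
  1 × N: no H
  Total hydrogens = 10.

10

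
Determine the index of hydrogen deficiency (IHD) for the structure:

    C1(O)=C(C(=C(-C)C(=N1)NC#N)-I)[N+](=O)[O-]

Molecular formula from the SMILES: C7H5IN4O3.
DoU = (2C + 2 + N − H − X)/2 = (2·7 + 2 + 4 − 5 − 1)/2 = 14/2 = 7.
(Structurally: 1 ring(s) + 6 π bond(s) = 7.)

7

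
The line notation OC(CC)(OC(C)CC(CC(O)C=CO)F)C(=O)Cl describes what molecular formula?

Heavy atoms from the SMILES: 12 C, 1 Cl, 1 F, 5 O.
Implicit hydrogens by atom environment:
  5 × C: 1 H each → 5
  3 × C: 2 H each → 6
  3 × O: 1 H each → 3
  2 × C: 3 H each → 6
  2 × C: no H
  2 × O: no H
  1 × Cl: no H
  1 × F: no H
  Total hydrogens = 20.
Molecular formula: C12H20ClFO5

C12H20ClFO5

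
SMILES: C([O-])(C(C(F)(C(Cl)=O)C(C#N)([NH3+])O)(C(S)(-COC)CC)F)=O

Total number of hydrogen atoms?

15

Hydrogens are implicit in SMILES; fill each atom to its normal valence:
  7 × C: no H
  3 × O: no H
  2 × C: 3 H each → 6
  2 × C: 2 H each → 4
  2 × F: no H
  1 × Cl: no H
  1 × N (charge +1): 3 H
  1 × N: no H
  1 × O: 1 H
  1 × O (charge -1): no H
  1 × S: 1 H
  Total hydrogens = 15.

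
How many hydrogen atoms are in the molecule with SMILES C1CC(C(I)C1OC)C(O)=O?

Hydrogens are implicit in SMILES; fill each atom to its normal valence:
  3 × C: 1 H each → 3
  2 × C: 2 H each → 4
  2 × O: no H
  1 × C: 3 H
  1 × C: no H
  1 × I: no H
  1 × O: 1 H
  Total hydrogens = 11.

11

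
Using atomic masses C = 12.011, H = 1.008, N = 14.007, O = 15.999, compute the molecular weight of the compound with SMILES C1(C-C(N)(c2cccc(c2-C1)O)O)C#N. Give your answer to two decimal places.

204.23

Molecular formula: C11H12N2O2.
M = 11×12.011 + 12×1.008 + 2×14.007 + 2×15.999 = 204.23 g/mol.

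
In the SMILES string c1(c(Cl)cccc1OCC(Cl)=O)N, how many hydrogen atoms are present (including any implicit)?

Hydrogens are implicit in SMILES; fill each atom to its normal valence:
  3 × C (aromatic): 1 H each → 3
  3 × C (aromatic): no H
  2 × Cl: no H
  2 × O: no H
  1 × C: 2 H
  1 × C: no H
  1 × N: 2 H
  Total hydrogens = 7.

7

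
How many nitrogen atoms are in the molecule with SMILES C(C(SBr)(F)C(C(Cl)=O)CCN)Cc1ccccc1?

The symbol for nitrogen appears 1 time in the SMILES.

1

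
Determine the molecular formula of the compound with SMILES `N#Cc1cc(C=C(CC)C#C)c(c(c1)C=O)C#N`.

C15H10N2O

Heavy atoms from the SMILES: 15 C, 2 N, 1 O.
Implicit hydrogens by atom environment:
  4 × C (aromatic): no H
  4 × C: no H
  3 × C: 1 H each → 3
  2 × C (aromatic): 1 H each → 2
  2 × N: no H
  1 × C: 3 H
  1 × C: 2 H
  1 × O: no H
  Total hydrogens = 10.
Molecular formula: C15H10N2O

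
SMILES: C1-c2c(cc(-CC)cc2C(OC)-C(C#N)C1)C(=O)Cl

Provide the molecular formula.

C15H16ClNO2

Heavy atoms from the SMILES: 15 C, 1 Cl, 1 N, 2 O.
Implicit hydrogens by atom environment:
  4 × C (aromatic): no H
  3 × C: 2 H each → 6
  2 × C: 3 H each → 6
  2 × C (aromatic): 1 H each → 2
  2 × C: 1 H each → 2
  2 × C: no H
  2 × O: no H
  1 × Cl: no H
  1 × N: no H
  Total hydrogens = 16.
Molecular formula: C15H16ClNO2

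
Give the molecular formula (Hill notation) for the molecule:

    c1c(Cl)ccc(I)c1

C6H4ClI

Heavy atoms from the SMILES: 6 C, 1 Cl, 1 I.
Implicit hydrogens by atom environment:
  4 × C (aromatic): 1 H each → 4
  2 × C (aromatic): no H
  1 × Cl: no H
  1 × I: no H
  Total hydrogens = 4.
Molecular formula: C6H4ClI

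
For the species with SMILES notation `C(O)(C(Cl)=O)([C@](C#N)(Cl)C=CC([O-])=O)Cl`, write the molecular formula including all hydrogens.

C7H3Cl3NO4-

Heavy atoms from the SMILES: 7 C, 3 Cl, 1 N, 4 O.
Implicit hydrogens by atom environment:
  5 × C: no H
  3 × Cl: no H
  2 × C: 1 H each → 2
  2 × O: no H
  1 × N: no H
  1 × O: 1 H
  1 × O (charge -1): no H
  Total hydrogens = 3.
Net charge -1.
Molecular formula: C7H3Cl3NO4-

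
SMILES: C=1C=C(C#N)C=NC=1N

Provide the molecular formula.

Heavy atoms from the SMILES: 6 C, 3 N.
Implicit hydrogens by atom environment:
  3 × C (aromatic): 1 H each → 3
  2 × C (aromatic): no H
  1 × C: no H
  1 × N: 2 H
  1 × N (aromatic): no H
  1 × N: no H
  Total hydrogens = 5.
Molecular formula: C6H5N3

C6H5N3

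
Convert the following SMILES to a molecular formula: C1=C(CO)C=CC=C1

Heavy atoms from the SMILES: 7 C, 1 O.
Implicit hydrogens by atom environment:
  5 × C (aromatic): 1 H each → 5
  1 × C: 2 H
  1 × C (aromatic): no H
  1 × O: 1 H
  Total hydrogens = 8.
Molecular formula: C7H8O

C7H8O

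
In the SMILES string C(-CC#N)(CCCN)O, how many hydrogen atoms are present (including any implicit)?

12

Hydrogens are implicit in SMILES; fill each atom to its normal valence:
  4 × C: 2 H each → 8
  1 × C: 1 H
  1 × C: no H
  1 × N: 2 H
  1 × N: no H
  1 × O: 1 H
  Total hydrogens = 12.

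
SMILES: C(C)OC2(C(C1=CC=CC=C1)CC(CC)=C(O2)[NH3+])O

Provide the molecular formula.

Heavy atoms from the SMILES: 15 C, 1 N, 3 O.
Implicit hydrogens by atom environment:
  5 × C (aromatic): 1 H each → 5
  3 × C: 2 H each → 6
  3 × C: no H
  2 × C: 3 H each → 6
  2 × O: no H
  1 × C: 1 H
  1 × C (aromatic): no H
  1 × N (charge +1): 3 H
  1 × O: 1 H
  Total hydrogens = 22.
Net charge +1.
Molecular formula: C15H22NO3+

C15H22NO3+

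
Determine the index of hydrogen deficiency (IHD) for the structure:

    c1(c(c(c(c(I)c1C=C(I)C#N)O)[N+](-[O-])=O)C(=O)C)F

Molecular formula from the SMILES: C11H5FI2N2O4.
DoU = (2C + 2 + N − H − X)/2 = (2·11 + 2 + 2 − 5 − 3)/2 = 18/2 = 9.
(Structurally: 1 ring(s) + 8 π bond(s) = 9.)

9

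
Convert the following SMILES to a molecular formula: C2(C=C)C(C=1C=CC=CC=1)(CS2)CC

C13H16S

Heavy atoms from the SMILES: 13 C, 1 S.
Implicit hydrogens by atom environment:
  5 × C (aromatic): 1 H each → 5
  3 × C: 2 H each → 6
  2 × C: 1 H each → 2
  1 × C: 3 H
  1 × C: no H
  1 × C (aromatic): no H
  1 × S: no H
  Total hydrogens = 16.
Molecular formula: C13H16S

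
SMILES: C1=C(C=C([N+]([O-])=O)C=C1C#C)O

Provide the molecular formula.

Heavy atoms from the SMILES: 8 C, 1 N, 3 O.
Implicit hydrogens by atom environment:
  3 × C (aromatic): 1 H each → 3
  3 × C (aromatic): no H
  1 × C: 1 H
  1 × C: no H
  1 × N (charge +1): no H
  1 × O: 1 H
  1 × O: no H
  1 × O (charge -1): no H
  Total hydrogens = 5.
Molecular formula: C8H5NO3

C8H5NO3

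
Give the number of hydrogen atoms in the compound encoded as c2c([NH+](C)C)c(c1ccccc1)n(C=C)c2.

Hydrogens are implicit in SMILES; fill each atom to its normal valence:
  7 × C (aromatic): 1 H each → 7
  3 × C (aromatic): no H
  2 × C: 3 H each → 6
  1 × C: 2 H
  1 × C: 1 H
  1 × N (charge +1): 1 H
  1 × N (aromatic): no H
  Total hydrogens = 17.

17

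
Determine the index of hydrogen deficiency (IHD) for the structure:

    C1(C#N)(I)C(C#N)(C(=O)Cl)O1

6

Molecular formula from the SMILES: C5ClIN2O2.
DoU = (2C + 2 + N − H − X)/2 = (2·5 + 2 + 2 − 0 − 2)/2 = 12/2 = 6.
(Structurally: 1 ring(s) + 5 π bond(s) = 6.)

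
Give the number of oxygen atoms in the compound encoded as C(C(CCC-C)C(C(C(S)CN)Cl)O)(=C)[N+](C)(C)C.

The symbol for oxygen appears 1 time in the SMILES.

1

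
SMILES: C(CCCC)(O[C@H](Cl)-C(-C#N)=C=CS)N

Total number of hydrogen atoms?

15

Hydrogens are implicit in SMILES; fill each atom to its normal valence:
  3 × C: 2 H each → 6
  3 × C: 1 H each → 3
  3 × C: no H
  1 × C: 3 H
  1 × Cl: no H
  1 × N: 2 H
  1 × N: no H
  1 × O: no H
  1 × S: 1 H
  Total hydrogens = 15.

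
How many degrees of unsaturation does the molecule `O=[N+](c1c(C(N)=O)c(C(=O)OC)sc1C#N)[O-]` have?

Molecular formula from the SMILES: C8H5N3O5S.
DoU = (2C + 2 + N − H − X)/2 = (2·8 + 2 + 3 − 5 − 0)/2 = 16/2 = 8.
(Structurally: 1 ring(s) + 7 π bond(s) = 8.)

8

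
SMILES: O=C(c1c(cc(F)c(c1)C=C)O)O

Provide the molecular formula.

C9H7FO3

Heavy atoms from the SMILES: 9 C, 1 F, 3 O.
Implicit hydrogens by atom environment:
  4 × C (aromatic): no H
  2 × C (aromatic): 1 H each → 2
  2 × O: 1 H each → 2
  1 × C: 2 H
  1 × C: 1 H
  1 × C: no H
  1 × F: no H
  1 × O: no H
  Total hydrogens = 7.
Molecular formula: C9H7FO3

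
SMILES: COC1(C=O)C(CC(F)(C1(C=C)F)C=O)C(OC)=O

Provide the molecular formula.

C12H14F2O5

Heavy atoms from the SMILES: 12 C, 2 F, 5 O.
Implicit hydrogens by atom environment:
  5 × O: no H
  4 × C: 1 H each → 4
  4 × C: no H
  2 × C: 3 H each → 6
  2 × C: 2 H each → 4
  2 × F: no H
  Total hydrogens = 14.
Molecular formula: C12H14F2O5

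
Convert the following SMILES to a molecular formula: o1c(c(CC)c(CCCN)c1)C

Heavy atoms from the SMILES: 10 C, 1 N, 1 O.
Implicit hydrogens by atom environment:
  4 × C: 2 H each → 8
  3 × C (aromatic): no H
  2 × C: 3 H each → 6
  1 × C (aromatic): 1 H
  1 × N: 2 H
  1 × O (aromatic): no H
  Total hydrogens = 17.
Molecular formula: C10H17NO

C10H17NO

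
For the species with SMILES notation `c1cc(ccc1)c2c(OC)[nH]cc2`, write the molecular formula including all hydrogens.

Heavy atoms from the SMILES: 11 C, 1 N, 1 O.
Implicit hydrogens by atom environment:
  7 × C (aromatic): 1 H each → 7
  3 × C (aromatic): no H
  1 × C: 3 H
  1 × N (aromatic): 1 H
  1 × O: no H
  Total hydrogens = 11.
Molecular formula: C11H11NO

C11H11NO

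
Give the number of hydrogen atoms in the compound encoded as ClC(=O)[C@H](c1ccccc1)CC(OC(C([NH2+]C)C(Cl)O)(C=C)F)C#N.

20

Hydrogens are implicit in SMILES; fill each atom to its normal valence:
  5 × C: 1 H each → 5
  5 × C (aromatic): 1 H each → 5
  3 × C: no H
  2 × C: 2 H each → 4
  2 × Cl: no H
  2 × O: no H
  1 × C: 3 H
  1 × C (aromatic): no H
  1 × F: no H
  1 × N (charge +1): 2 H
  1 × N: no H
  1 × O: 1 H
  Total hydrogens = 20.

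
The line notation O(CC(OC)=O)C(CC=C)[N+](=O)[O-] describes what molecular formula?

Heavy atoms from the SMILES: 7 C, 1 N, 5 O.
Implicit hydrogens by atom environment:
  4 × O: no H
  3 × C: 2 H each → 6
  2 × C: 1 H each → 2
  1 × C: 3 H
  1 × C: no H
  1 × N (charge +1): no H
  1 × O (charge -1): no H
  Total hydrogens = 11.
Molecular formula: C7H11NO5

C7H11NO5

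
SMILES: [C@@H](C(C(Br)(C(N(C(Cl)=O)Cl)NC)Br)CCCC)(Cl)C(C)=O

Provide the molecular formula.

Heavy atoms from the SMILES: 2 Br, 12 C, 3 Cl, 2 N, 2 O.
Implicit hydrogens by atom environment:
  3 × C: 3 H each → 9
  3 × C: 2 H each → 6
  3 × C: 1 H each → 3
  3 × C: no H
  3 × Cl: no H
  2 × Br: no H
  2 × O: no H
  1 × N: 1 H
  1 × N: no H
  Total hydrogens = 19.
Molecular formula: C12H19Br2Cl3N2O2

C12H19Br2Cl3N2O2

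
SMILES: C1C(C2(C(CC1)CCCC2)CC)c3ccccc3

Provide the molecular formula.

C18H26

Heavy atoms from the SMILES: 18 C.
Implicit hydrogens by atom environment:
  8 × C: 2 H each → 16
  5 × C (aromatic): 1 H each → 5
  2 × C: 1 H each → 2
  1 × C: 3 H
  1 × C: no H
  1 × C (aromatic): no H
  Total hydrogens = 26.
Molecular formula: C18H26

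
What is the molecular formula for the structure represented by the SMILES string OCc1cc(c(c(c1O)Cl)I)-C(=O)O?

Heavy atoms from the SMILES: 8 C, 1 Cl, 1 I, 4 O.
Implicit hydrogens by atom environment:
  5 × C (aromatic): no H
  3 × O: 1 H each → 3
  1 × C: 2 H
  1 × C (aromatic): 1 H
  1 × C: no H
  1 × Cl: no H
  1 × I: no H
  1 × O: no H
  Total hydrogens = 6.
Molecular formula: C8H6ClIO4

C8H6ClIO4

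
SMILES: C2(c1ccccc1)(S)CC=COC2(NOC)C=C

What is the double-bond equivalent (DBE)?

Molecular formula from the SMILES: C14H17NO2S.
DoU = (2C + 2 + N − H − X)/2 = (2·14 + 2 + 1 − 17 − 0)/2 = 14/2 = 7.
(Structurally: 2 ring(s) + 5 π bond(s) = 7.)

7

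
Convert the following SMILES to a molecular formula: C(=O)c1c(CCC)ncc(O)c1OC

Heavy atoms from the SMILES: 10 C, 1 N, 3 O.
Implicit hydrogens by atom environment:
  4 × C (aromatic): no H
  2 × C: 3 H each → 6
  2 × C: 2 H each → 4
  2 × O: no H
  1 × C (aromatic): 1 H
  1 × C: 1 H
  1 × N (aromatic): no H
  1 × O: 1 H
  Total hydrogens = 13.
Molecular formula: C10H13NO3

C10H13NO3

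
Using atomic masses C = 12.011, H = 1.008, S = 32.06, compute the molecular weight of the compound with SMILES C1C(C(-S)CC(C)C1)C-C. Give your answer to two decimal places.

Molecular formula: C9H18S.
M = 9×12.011 + 18×1.008 + 1×32.06 = 158.30 g/mol.

158.30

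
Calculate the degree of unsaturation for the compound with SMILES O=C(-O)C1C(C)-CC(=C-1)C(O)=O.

4

Molecular formula from the SMILES: C8H10O4.
DoU = (2C + 2 + N − H − X)/2 = (2·8 + 2 + 0 − 10 − 0)/2 = 8/2 = 4.
(Structurally: 1 ring(s) + 3 π bond(s) = 4.)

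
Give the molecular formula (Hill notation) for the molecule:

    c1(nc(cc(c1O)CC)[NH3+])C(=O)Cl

Heavy atoms from the SMILES: 8 C, 1 Cl, 2 N, 2 O.
Implicit hydrogens by atom environment:
  4 × C (aromatic): no H
  1 × C: 3 H
  1 × C: 2 H
  1 × C (aromatic): 1 H
  1 × C: no H
  1 × Cl: no H
  1 × N (charge +1): 3 H
  1 × N (aromatic): no H
  1 × O: 1 H
  1 × O: no H
  Total hydrogens = 10.
Net charge +1.
Molecular formula: C8H10ClN2O2+

C8H10ClN2O2+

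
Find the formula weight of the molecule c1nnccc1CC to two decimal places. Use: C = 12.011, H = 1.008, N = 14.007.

108.14

Molecular formula: C6H8N2.
M = 6×12.011 + 8×1.008 + 2×14.007 = 108.14 g/mol.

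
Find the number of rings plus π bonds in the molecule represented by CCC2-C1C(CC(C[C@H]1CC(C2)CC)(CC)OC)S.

2

Molecular formula from the SMILES: C17H32OS.
DoU = (2C + 2 + N − H − X)/2 = (2·17 + 2 + 0 − 32 − 0)/2 = 4/2 = 2.
(Structurally: 2 ring(s) + 0 π bond(s) = 2.)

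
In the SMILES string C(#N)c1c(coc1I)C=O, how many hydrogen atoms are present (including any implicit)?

Hydrogens are implicit in SMILES; fill each atom to its normal valence:
  3 × C (aromatic): no H
  1 × C (aromatic): 1 H
  1 × C: 1 H
  1 × C: no H
  1 × I: no H
  1 × N: no H
  1 × O (aromatic): no H
  1 × O: no H
  Total hydrogens = 2.

2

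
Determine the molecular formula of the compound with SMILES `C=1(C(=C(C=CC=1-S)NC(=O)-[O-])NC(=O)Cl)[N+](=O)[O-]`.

C8H5ClN3O5S-

Heavy atoms from the SMILES: 8 C, 1 Cl, 3 N, 5 O, 1 S.
Implicit hydrogens by atom environment:
  4 × C (aromatic): no H
  3 × O: no H
  2 × C (aromatic): 1 H each → 2
  2 × C: no H
  2 × N: 1 H each → 2
  2 × O (charge -1): no H
  1 × Cl: no H
  1 × N (charge +1): no H
  1 × S: 1 H
  Total hydrogens = 5.
Net charge -1.
Molecular formula: C8H5ClN3O5S-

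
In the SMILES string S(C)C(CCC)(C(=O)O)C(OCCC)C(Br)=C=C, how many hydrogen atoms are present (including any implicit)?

Hydrogens are implicit in SMILES; fill each atom to its normal valence:
  5 × C: 2 H each → 10
  4 × C: no H
  3 × C: 3 H each → 9
  2 × O: no H
  1 × Br: no H
  1 × C: 1 H
  1 × O: 1 H
  1 × S: no H
  Total hydrogens = 21.

21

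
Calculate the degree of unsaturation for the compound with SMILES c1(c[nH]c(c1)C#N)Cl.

Molecular formula from the SMILES: C5H3ClN2.
DoU = (2C + 2 + N − H − X)/2 = (2·5 + 2 + 2 − 3 − 1)/2 = 10/2 = 5.
(Structurally: 1 ring(s) + 4 π bond(s) = 5.)

5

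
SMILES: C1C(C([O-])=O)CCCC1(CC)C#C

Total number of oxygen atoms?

2

The symbol for oxygen appears 2 times in the SMILES.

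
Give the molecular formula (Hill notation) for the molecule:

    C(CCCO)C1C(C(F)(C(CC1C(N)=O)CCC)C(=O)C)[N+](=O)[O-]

C16H27FN2O5

Heavy atoms from the SMILES: 16 C, 1 F, 2 N, 5 O.
Implicit hydrogens by atom environment:
  7 × C: 2 H each → 14
  4 × C: 1 H each → 4
  3 × C: no H
  3 × O: no H
  2 × C: 3 H each → 6
  1 × F: no H
  1 × N: 2 H
  1 × N (charge +1): no H
  1 × O: 1 H
  1 × O (charge -1): no H
  Total hydrogens = 27.
Molecular formula: C16H27FN2O5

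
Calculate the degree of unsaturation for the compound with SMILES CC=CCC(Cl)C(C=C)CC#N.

Molecular formula from the SMILES: C10H14ClN.
DoU = (2C + 2 + N − H − X)/2 = (2·10 + 2 + 1 − 14 − 1)/2 = 8/2 = 4.
(Structurally: 0 ring(s) + 4 π bond(s) = 4.)

4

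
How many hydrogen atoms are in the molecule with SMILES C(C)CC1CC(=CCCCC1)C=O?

20

Hydrogens are implicit in SMILES; fill each atom to its normal valence:
  7 × C: 2 H each → 14
  3 × C: 1 H each → 3
  1 × C: 3 H
  1 × C: no H
  1 × O: no H
  Total hydrogens = 20.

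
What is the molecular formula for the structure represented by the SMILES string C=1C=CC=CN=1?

Heavy atoms from the SMILES: 5 C, 1 N.
Implicit hydrogens by atom environment:
  5 × C (aromatic): 1 H each → 5
  1 × N (aromatic): no H
  Total hydrogens = 5.
Molecular formula: C5H5N

C5H5N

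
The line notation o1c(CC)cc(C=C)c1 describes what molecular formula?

Heavy atoms from the SMILES: 8 C, 1 O.
Implicit hydrogens by atom environment:
  2 × C: 2 H each → 4
  2 × C (aromatic): 1 H each → 2
  2 × C (aromatic): no H
  1 × C: 3 H
  1 × C: 1 H
  1 × O (aromatic): no H
  Total hydrogens = 10.
Molecular formula: C8H10O

C8H10O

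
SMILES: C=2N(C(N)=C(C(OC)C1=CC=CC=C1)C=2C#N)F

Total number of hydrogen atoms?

Hydrogens are implicit in SMILES; fill each atom to its normal valence:
  6 × C (aromatic): 1 H each → 6
  4 × C (aromatic): no H
  1 × C: 3 H
  1 × C: 1 H
  1 × C: no H
  1 × F: no H
  1 × N: 2 H
  1 × N (aromatic): no H
  1 × N: no H
  1 × O: no H
  Total hydrogens = 12.

12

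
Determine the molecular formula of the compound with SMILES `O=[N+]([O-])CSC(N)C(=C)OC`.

Heavy atoms from the SMILES: 5 C, 2 N, 3 O, 1 S.
Implicit hydrogens by atom environment:
  2 × C: 2 H each → 4
  2 × O: no H
  1 × C: 3 H
  1 × C: 1 H
  1 × C: no H
  1 × N: 2 H
  1 × N (charge +1): no H
  1 × O (charge -1): no H
  1 × S: no H
  Total hydrogens = 10.
Molecular formula: C5H10N2O3S

C5H10N2O3S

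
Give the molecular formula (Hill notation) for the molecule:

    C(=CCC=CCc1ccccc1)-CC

Heavy atoms from the SMILES: 14 C.
Implicit hydrogens by atom environment:
  5 × C (aromatic): 1 H each → 5
  4 × C: 1 H each → 4
  3 × C: 2 H each → 6
  1 × C: 3 H
  1 × C (aromatic): no H
  Total hydrogens = 18.
Molecular formula: C14H18

C14H18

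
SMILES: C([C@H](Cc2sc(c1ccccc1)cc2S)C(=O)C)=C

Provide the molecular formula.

Heavy atoms from the SMILES: 16 C, 1 O, 2 S.
Implicit hydrogens by atom environment:
  6 × C (aromatic): 1 H each → 6
  4 × C (aromatic): no H
  2 × C: 2 H each → 4
  2 × C: 1 H each → 2
  1 × C: 3 H
  1 × C: no H
  1 × O: no H
  1 × S: 1 H
  1 × S (aromatic): no H
  Total hydrogens = 16.
Molecular formula: C16H16OS2

C16H16OS2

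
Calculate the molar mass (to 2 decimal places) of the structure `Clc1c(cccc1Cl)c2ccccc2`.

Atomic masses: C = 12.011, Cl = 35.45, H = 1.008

Molecular formula: C12H8Cl2.
M = 12×12.011 + 2×35.45 + 8×1.008 = 223.10 g/mol.

223.10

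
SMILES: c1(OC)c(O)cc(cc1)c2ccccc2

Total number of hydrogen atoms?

12

Hydrogens are implicit in SMILES; fill each atom to its normal valence:
  8 × C (aromatic): 1 H each → 8
  4 × C (aromatic): no H
  1 × C: 3 H
  1 × O: 1 H
  1 × O: no H
  Total hydrogens = 12.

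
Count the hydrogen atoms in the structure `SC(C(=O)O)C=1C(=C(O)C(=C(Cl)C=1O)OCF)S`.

Hydrogens are implicit in SMILES; fill each atom to its normal valence:
  6 × C (aromatic): no H
  3 × O: 1 H each → 3
  2 × O: no H
  2 × S: 1 H each → 2
  1 × C: 2 H
  1 × C: 1 H
  1 × C: no H
  1 × Cl: no H
  1 × F: no H
  Total hydrogens = 8.

8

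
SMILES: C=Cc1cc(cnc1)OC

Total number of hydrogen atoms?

Hydrogens are implicit in SMILES; fill each atom to its normal valence:
  3 × C (aromatic): 1 H each → 3
  2 × C (aromatic): no H
  1 × C: 3 H
  1 × C: 2 H
  1 × C: 1 H
  1 × N (aromatic): no H
  1 × O: no H
  Total hydrogens = 9.

9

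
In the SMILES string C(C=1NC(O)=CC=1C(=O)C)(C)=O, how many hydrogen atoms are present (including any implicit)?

Hydrogens are implicit in SMILES; fill each atom to its normal valence:
  3 × C (aromatic): no H
  2 × C: 3 H each → 6
  2 × C: no H
  2 × O: no H
  1 × C (aromatic): 1 H
  1 × N (aromatic): 1 H
  1 × O: 1 H
  Total hydrogens = 9.

9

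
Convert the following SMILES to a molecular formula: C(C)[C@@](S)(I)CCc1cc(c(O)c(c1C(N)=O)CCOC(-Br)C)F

Heavy atoms from the SMILES: 1 Br, 16 C, 1 F, 1 I, 1 N, 3 O, 1 S.
Implicit hydrogens by atom environment:
  5 × C: 2 H each → 10
  5 × C (aromatic): no H
  2 × C: 3 H each → 6
  2 × C: no H
  2 × O: no H
  1 × Br: no H
  1 × C (aromatic): 1 H
  1 × C: 1 H
  1 × F: no H
  1 × I: no H
  1 × N: 2 H
  1 × O: 1 H
  1 × S: 1 H
  Total hydrogens = 22.
Molecular formula: C16H22BrFINO3S

C16H22BrFINO3S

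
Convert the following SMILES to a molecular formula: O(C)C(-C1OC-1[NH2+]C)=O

C5H10NO3+

Heavy atoms from the SMILES: 5 C, 1 N, 3 O.
Implicit hydrogens by atom environment:
  3 × O: no H
  2 × C: 3 H each → 6
  2 × C: 1 H each → 2
  1 × C: no H
  1 × N (charge +1): 2 H
  Total hydrogens = 10.
Net charge +1.
Molecular formula: C5H10NO3+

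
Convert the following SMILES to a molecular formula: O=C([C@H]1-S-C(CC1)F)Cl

Heavy atoms from the SMILES: 5 C, 1 Cl, 1 F, 1 O, 1 S.
Implicit hydrogens by atom environment:
  2 × C: 2 H each → 4
  2 × C: 1 H each → 2
  1 × C: no H
  1 × Cl: no H
  1 × F: no H
  1 × O: no H
  1 × S: no H
  Total hydrogens = 6.
Molecular formula: C5H6ClFOS

C5H6ClFOS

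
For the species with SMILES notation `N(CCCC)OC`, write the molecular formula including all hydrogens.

Heavy atoms from the SMILES: 5 C, 1 N, 1 O.
Implicit hydrogens by atom environment:
  3 × C: 2 H each → 6
  2 × C: 3 H each → 6
  1 × N: 1 H
  1 × O: no H
  Total hydrogens = 13.
Molecular formula: C5H13NO

C5H13NO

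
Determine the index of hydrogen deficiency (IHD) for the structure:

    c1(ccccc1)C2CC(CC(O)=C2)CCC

6

Molecular formula from the SMILES: C15H20O.
DoU = (2C + 2 + N − H − X)/2 = (2·15 + 2 + 0 − 20 − 0)/2 = 12/2 = 6.
(Structurally: 2 ring(s) + 4 π bond(s) = 6.)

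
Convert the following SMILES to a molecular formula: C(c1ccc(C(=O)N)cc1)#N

C8H6N2O

Heavy atoms from the SMILES: 8 C, 2 N, 1 O.
Implicit hydrogens by atom environment:
  4 × C (aromatic): 1 H each → 4
  2 × C (aromatic): no H
  2 × C: no H
  1 × N: 2 H
  1 × N: no H
  1 × O: no H
  Total hydrogens = 6.
Molecular formula: C8H6N2O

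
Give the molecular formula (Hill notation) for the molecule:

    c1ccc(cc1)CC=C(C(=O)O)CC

Heavy atoms from the SMILES: 12 C, 2 O.
Implicit hydrogens by atom environment:
  5 × C (aromatic): 1 H each → 5
  2 × C: 2 H each → 4
  2 × C: no H
  1 × C: 3 H
  1 × C: 1 H
  1 × C (aromatic): no H
  1 × O: 1 H
  1 × O: no H
  Total hydrogens = 14.
Molecular formula: C12H14O2

C12H14O2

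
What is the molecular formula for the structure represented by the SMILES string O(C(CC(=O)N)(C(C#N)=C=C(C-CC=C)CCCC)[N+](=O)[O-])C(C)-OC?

C18H27N3O5

Heavy atoms from the SMILES: 18 C, 3 N, 5 O.
Implicit hydrogens by atom environment:
  7 × C: 2 H each → 14
  6 × C: no H
  4 × O: no H
  3 × C: 3 H each → 9
  2 × C: 1 H each → 2
  1 × N: 2 H
  1 × N: no H
  1 × N (charge +1): no H
  1 × O (charge -1): no H
  Total hydrogens = 27.
Molecular formula: C18H27N3O5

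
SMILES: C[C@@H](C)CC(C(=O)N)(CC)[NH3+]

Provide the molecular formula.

C8H19N2O+

Heavy atoms from the SMILES: 8 C, 2 N, 1 O.
Implicit hydrogens by atom environment:
  3 × C: 3 H each → 9
  2 × C: 2 H each → 4
  2 × C: no H
  1 × C: 1 H
  1 × N (charge +1): 3 H
  1 × N: 2 H
  1 × O: no H
  Total hydrogens = 19.
Net charge +1.
Molecular formula: C8H19N2O+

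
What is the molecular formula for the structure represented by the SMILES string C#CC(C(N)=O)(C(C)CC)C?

C9H15NO

Heavy atoms from the SMILES: 9 C, 1 N, 1 O.
Implicit hydrogens by atom environment:
  3 × C: 3 H each → 9
  3 × C: no H
  2 × C: 1 H each → 2
  1 × C: 2 H
  1 × N: 2 H
  1 × O: no H
  Total hydrogens = 15.
Molecular formula: C9H15NO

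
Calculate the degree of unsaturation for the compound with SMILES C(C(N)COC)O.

0

Molecular formula from the SMILES: C4H11NO2.
DoU = (2C + 2 + N − H − X)/2 = (2·4 + 2 + 1 − 11 − 0)/2 = 0/2 = 0.
(Structurally: 0 ring(s) + 0 π bond(s) = 0.)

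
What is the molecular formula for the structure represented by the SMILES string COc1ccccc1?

Heavy atoms from the SMILES: 7 C, 1 O.
Implicit hydrogens by atom environment:
  5 × C (aromatic): 1 H each → 5
  1 × C: 3 H
  1 × C (aromatic): no H
  1 × O: no H
  Total hydrogens = 8.
Molecular formula: C7H8O

C7H8O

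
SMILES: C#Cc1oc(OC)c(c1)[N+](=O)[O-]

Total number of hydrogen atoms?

5

Hydrogens are implicit in SMILES; fill each atom to its normal valence:
  3 × C (aromatic): no H
  2 × O: no H
  1 × C: 3 H
  1 × C (aromatic): 1 H
  1 × C: 1 H
  1 × C: no H
  1 × N (charge +1): no H
  1 × O (aromatic): no H
  1 × O (charge -1): no H
  Total hydrogens = 5.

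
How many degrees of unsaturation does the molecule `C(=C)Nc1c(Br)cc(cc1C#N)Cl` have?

7

Molecular formula from the SMILES: C9H6BrClN2.
DoU = (2C + 2 + N − H − X)/2 = (2·9 + 2 + 2 − 6 − 2)/2 = 14/2 = 7.
(Structurally: 1 ring(s) + 6 π bond(s) = 7.)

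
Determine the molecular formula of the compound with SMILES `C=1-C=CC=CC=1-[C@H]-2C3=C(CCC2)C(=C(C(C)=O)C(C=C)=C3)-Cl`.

Heavy atoms from the SMILES: 20 C, 1 Cl, 1 O.
Implicit hydrogens by atom environment:
  6 × C (aromatic): 1 H each → 6
  6 × C (aromatic): no H
  4 × C: 2 H each → 8
  2 × C: 1 H each → 2
  1 × C: 3 H
  1 × C: no H
  1 × Cl: no H
  1 × O: no H
  Total hydrogens = 19.
Molecular formula: C20H19ClO

C20H19ClO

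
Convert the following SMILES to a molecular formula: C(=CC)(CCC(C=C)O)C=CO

Heavy atoms from the SMILES: 10 C, 2 O.
Implicit hydrogens by atom environment:
  5 × C: 1 H each → 5
  3 × C: 2 H each → 6
  2 × O: 1 H each → 2
  1 × C: 3 H
  1 × C: no H
  Total hydrogens = 16.
Molecular formula: C10H16O2

C10H16O2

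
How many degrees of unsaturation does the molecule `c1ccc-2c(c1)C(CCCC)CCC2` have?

Molecular formula from the SMILES: C14H20.
DoU = (2C + 2 + N − H − X)/2 = (2·14 + 2 + 0 − 20 − 0)/2 = 10/2 = 5.
(Structurally: 2 ring(s) + 3 π bond(s) = 5.)

5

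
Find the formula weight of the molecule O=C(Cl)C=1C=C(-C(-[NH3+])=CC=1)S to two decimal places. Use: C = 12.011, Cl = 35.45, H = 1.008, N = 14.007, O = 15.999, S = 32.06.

188.65

Molecular formula: C7H7ClNOS+.
M = 7×12.011 + 1×35.45 + 7×1.008 + 1×14.007 + 1×15.999 + 1×32.06 = 188.65 g/mol.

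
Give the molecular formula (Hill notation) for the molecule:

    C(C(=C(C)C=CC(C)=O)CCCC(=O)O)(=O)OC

Heavy atoms from the SMILES: 13 C, 5 O.
Implicit hydrogens by atom environment:
  5 × C: no H
  4 × O: no H
  3 × C: 3 H each → 9
  3 × C: 2 H each → 6
  2 × C: 1 H each → 2
  1 × O: 1 H
  Total hydrogens = 18.
Molecular formula: C13H18O5

C13H18O5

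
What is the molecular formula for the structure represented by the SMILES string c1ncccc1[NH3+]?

C5H7N2+

Heavy atoms from the SMILES: 5 C, 2 N.
Implicit hydrogens by atom environment:
  4 × C (aromatic): 1 H each → 4
  1 × C (aromatic): no H
  1 × N (charge +1): 3 H
  1 × N (aromatic): no H
  Total hydrogens = 7.
Net charge +1.
Molecular formula: C5H7N2+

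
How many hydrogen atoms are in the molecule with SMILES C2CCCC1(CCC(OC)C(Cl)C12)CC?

23

Hydrogens are implicit in SMILES; fill each atom to its normal valence:
  7 × C: 2 H each → 14
  3 × C: 1 H each → 3
  2 × C: 3 H each → 6
  1 × C: no H
  1 × Cl: no H
  1 × O: no H
  Total hydrogens = 23.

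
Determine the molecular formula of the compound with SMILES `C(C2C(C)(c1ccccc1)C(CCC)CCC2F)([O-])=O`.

C17H22FO2-

Heavy atoms from the SMILES: 17 C, 1 F, 2 O.
Implicit hydrogens by atom environment:
  5 × C (aromatic): 1 H each → 5
  4 × C: 2 H each → 8
  3 × C: 1 H each → 3
  2 × C: 3 H each → 6
  2 × C: no H
  1 × C (aromatic): no H
  1 × F: no H
  1 × O: no H
  1 × O (charge -1): no H
  Total hydrogens = 22.
Net charge -1.
Molecular formula: C17H22FO2-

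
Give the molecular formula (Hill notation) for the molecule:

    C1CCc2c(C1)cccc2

C10H12

Heavy atoms from the SMILES: 10 C.
Implicit hydrogens by atom environment:
  4 × C: 2 H each → 8
  4 × C (aromatic): 1 H each → 4
  2 × C (aromatic): no H
  Total hydrogens = 12.
Molecular formula: C10H12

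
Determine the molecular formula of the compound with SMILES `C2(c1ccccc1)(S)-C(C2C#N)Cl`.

C10H8ClNS

Heavy atoms from the SMILES: 10 C, 1 Cl, 1 N, 1 S.
Implicit hydrogens by atom environment:
  5 × C (aromatic): 1 H each → 5
  2 × C: 1 H each → 2
  2 × C: no H
  1 × C (aromatic): no H
  1 × Cl: no H
  1 × N: no H
  1 × S: 1 H
  Total hydrogens = 8.
Molecular formula: C10H8ClNS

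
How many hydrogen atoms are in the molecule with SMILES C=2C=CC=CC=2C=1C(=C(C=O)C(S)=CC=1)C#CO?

10

Hydrogens are implicit in SMILES; fill each atom to its normal valence:
  7 × C (aromatic): 1 H each → 7
  5 × C (aromatic): no H
  2 × C: no H
  1 × C: 1 H
  1 × O: 1 H
  1 × O: no H
  1 × S: 1 H
  Total hydrogens = 10.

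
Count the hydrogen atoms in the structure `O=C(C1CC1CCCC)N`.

15

Hydrogens are implicit in SMILES; fill each atom to its normal valence:
  4 × C: 2 H each → 8
  2 × C: 1 H each → 2
  1 × C: 3 H
  1 × C: no H
  1 × N: 2 H
  1 × O: no H
  Total hydrogens = 15.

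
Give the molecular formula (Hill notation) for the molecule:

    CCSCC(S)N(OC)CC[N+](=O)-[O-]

Heavy atoms from the SMILES: 7 C, 2 N, 3 O, 2 S.
Implicit hydrogens by atom environment:
  4 × C: 2 H each → 8
  2 × C: 3 H each → 6
  2 × O: no H
  1 × C: 1 H
  1 × N: no H
  1 × N (charge +1): no H
  1 × O (charge -1): no H
  1 × S: 1 H
  1 × S: no H
  Total hydrogens = 16.
Molecular formula: C7H16N2O3S2

C7H16N2O3S2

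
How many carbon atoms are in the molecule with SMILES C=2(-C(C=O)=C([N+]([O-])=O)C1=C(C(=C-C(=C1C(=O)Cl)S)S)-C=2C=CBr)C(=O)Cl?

15

The symbol for carbon appears 15 times in the SMILES. (Cl is a single chlorine, not C + l.)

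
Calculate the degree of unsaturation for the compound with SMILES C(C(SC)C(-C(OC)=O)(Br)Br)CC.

1

Molecular formula from the SMILES: C8H14Br2O2S.
DoU = (2C + 2 + N − H − X)/2 = (2·8 + 2 + 0 − 14 − 2)/2 = 2/2 = 1.
(Structurally: 0 ring(s) + 1 π bond(s) = 1.)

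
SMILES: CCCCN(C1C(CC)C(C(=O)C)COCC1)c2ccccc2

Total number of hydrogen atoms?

Hydrogens are implicit in SMILES; fill each atom to its normal valence:
  7 × C: 2 H each → 14
  5 × C (aromatic): 1 H each → 5
  3 × C: 3 H each → 9
  3 × C: 1 H each → 3
  2 × O: no H
  1 × C: no H
  1 × C (aromatic): no H
  1 × N: no H
  Total hydrogens = 31.

31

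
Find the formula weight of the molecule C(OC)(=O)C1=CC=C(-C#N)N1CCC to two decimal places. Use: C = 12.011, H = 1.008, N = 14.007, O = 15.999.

Molecular formula: C10H12N2O2.
M = 10×12.011 + 12×1.008 + 2×14.007 + 2×15.999 = 192.22 g/mol.

192.22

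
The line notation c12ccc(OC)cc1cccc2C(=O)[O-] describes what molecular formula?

Heavy atoms from the SMILES: 12 C, 3 O.
Implicit hydrogens by atom environment:
  6 × C (aromatic): 1 H each → 6
  4 × C (aromatic): no H
  2 × O: no H
  1 × C: 3 H
  1 × C: no H
  1 × O (charge -1): no H
  Total hydrogens = 9.
Net charge -1.
Molecular formula: C12H9O3-

C12H9O3-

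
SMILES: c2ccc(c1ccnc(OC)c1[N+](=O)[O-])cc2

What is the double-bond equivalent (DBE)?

9

Molecular formula from the SMILES: C12H10N2O3.
DoU = (2C + 2 + N − H − X)/2 = (2·12 + 2 + 2 − 10 − 0)/2 = 18/2 = 9.
(Structurally: 2 ring(s) + 7 π bond(s) = 9.)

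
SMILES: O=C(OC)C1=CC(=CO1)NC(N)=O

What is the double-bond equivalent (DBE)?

5

Molecular formula from the SMILES: C7H8N2O4.
DoU = (2C + 2 + N − H − X)/2 = (2·7 + 2 + 2 − 8 − 0)/2 = 10/2 = 5.
(Structurally: 1 ring(s) + 4 π bond(s) = 5.)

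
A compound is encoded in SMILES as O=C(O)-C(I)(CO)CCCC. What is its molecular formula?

C7H13IO3

Heavy atoms from the SMILES: 7 C, 1 I, 3 O.
Implicit hydrogens by atom environment:
  4 × C: 2 H each → 8
  2 × C: no H
  2 × O: 1 H each → 2
  1 × C: 3 H
  1 × I: no H
  1 × O: no H
  Total hydrogens = 13.
Molecular formula: C7H13IO3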